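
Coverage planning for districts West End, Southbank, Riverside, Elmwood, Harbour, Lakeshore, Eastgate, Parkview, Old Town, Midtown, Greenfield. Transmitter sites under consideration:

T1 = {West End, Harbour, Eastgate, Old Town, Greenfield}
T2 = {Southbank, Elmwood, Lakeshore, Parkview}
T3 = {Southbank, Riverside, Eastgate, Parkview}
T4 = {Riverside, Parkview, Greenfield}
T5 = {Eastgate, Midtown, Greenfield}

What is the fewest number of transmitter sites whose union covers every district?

T1, T2, T3, T5 together cover {West End, Southbank, Riverside, Elmwood, Harbour, Lakeshore, Eastgate, Parkview, Old Town, Midtown, Greenfield} — every district.
No 3 of the 5 transmitter sites cover everything (all 10 triples fall short), so 4 is minimum.

4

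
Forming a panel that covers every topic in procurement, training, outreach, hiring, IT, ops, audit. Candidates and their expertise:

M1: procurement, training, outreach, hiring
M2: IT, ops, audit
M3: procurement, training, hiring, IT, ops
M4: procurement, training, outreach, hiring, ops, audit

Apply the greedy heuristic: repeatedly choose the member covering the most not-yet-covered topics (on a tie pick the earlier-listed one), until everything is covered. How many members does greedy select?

Pick 1: M4 covers 6 new topics (procurement, training, outreach, hiring, ops, audit).
Pick 2: M2 covers 1 new topics (IT).
Greedy uses 2 members.

2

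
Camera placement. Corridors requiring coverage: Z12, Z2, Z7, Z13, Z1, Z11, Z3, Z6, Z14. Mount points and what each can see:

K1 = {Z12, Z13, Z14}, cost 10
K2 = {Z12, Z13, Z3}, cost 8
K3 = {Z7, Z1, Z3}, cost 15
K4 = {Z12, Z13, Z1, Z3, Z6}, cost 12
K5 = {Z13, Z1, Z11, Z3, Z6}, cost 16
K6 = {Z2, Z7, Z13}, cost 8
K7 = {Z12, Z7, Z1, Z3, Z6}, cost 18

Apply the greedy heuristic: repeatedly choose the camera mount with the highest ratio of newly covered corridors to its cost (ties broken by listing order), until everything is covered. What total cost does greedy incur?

46

Pick 1: K4 adds 5 new (Z12, Z13, Z1, Z3, Z6) at cost 12 (ratio 5/12).
Pick 2: K6 adds 2 new (Z2, Z7) at cost 8 (ratio 2/8).
Pick 3: K1 adds 1 new (Z14) at cost 10 (ratio 1/10).
Pick 4: K5 adds 1 new (Z11) at cost 16 (ratio 1/16).
Greedy total cost: 12 + 8 + 10 + 16 = 46. (The true optimum is 34, so greedy overshoots here.)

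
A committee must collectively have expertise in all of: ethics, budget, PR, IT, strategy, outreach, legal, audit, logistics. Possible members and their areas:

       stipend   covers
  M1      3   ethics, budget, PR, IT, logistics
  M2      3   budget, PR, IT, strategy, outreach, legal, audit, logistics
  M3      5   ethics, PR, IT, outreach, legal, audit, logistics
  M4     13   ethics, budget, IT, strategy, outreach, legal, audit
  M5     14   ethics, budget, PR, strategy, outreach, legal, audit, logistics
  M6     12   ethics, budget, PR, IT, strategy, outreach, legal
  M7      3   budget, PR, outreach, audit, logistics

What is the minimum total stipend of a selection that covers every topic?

M1, M2 cover every topic at stipend 3 + 3 = 6.
Any cover uses at least 2 members; among all covering selections none totals below 6.

6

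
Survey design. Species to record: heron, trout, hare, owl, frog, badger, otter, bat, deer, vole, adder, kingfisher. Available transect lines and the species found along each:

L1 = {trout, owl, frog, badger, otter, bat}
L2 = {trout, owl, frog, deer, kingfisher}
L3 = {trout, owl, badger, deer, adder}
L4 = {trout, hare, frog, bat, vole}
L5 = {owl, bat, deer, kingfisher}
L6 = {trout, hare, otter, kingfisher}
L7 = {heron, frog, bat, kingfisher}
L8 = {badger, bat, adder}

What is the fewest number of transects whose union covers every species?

4

L1, L3, L4, L7 together cover {heron, trout, hare, owl, frog, badger, otter, bat, deer, vole, adder, kingfisher} — every species.
No 3 of the 8 transects cover everything (all 56 triples fall short), so 4 is minimum.
Greedy (largest uncovered first) would take L1, L2, L4, L3, L7 — 5 transects — but 4 suffice.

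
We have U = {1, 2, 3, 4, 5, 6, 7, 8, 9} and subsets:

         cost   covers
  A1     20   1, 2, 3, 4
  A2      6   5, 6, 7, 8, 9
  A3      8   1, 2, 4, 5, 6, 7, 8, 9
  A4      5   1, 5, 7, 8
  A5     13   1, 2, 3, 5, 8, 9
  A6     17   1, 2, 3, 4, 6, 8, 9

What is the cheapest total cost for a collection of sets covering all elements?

A3, A5 cover every element at cost 8 + 13 = 21.
Any cover uses at least 2 sets; among all covering selections none totals below 21.

21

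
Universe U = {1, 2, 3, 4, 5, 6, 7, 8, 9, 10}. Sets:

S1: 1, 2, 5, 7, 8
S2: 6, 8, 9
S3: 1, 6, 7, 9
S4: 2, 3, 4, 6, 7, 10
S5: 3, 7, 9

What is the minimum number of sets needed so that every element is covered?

S1, S2, S4 together cover {1, 2, 3, 4, 5, 6, 7, 8, 9, 10} — every element.
No 2 of the 5 sets cover everything (all 10 pairs fall short), so 3 is minimum.

3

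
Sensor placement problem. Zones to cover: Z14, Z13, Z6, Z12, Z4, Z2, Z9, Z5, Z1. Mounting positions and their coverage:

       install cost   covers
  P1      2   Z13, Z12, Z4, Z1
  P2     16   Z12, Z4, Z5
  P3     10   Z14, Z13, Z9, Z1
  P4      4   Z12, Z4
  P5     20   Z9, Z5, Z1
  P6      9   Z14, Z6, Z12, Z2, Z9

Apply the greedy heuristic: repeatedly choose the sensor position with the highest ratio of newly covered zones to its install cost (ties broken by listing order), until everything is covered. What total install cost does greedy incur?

Pick 1: P1 adds 4 new (Z13, Z12, Z4, Z1) at install cost 2 (ratio 4/2).
Pick 2: P6 adds 4 new (Z14, Z6, Z2, Z9) at install cost 9 (ratio 4/9).
Pick 3: P2 adds 1 new (Z5) at install cost 16 (ratio 1/16).
Greedy total install cost: 2 + 9 + 16 = 27.

27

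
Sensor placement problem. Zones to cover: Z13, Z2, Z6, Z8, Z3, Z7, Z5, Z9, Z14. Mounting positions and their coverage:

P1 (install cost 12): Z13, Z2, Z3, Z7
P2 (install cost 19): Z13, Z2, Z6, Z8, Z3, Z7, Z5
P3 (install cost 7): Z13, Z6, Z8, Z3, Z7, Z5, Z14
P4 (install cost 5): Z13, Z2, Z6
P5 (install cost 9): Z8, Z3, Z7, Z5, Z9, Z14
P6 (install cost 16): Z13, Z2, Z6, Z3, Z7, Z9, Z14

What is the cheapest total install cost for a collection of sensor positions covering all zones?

14

P4, P5 cover every zone at install cost 5 + 9 = 14.
Any cover uses at least 2 sensor positions; among all covering selections none totals below 14.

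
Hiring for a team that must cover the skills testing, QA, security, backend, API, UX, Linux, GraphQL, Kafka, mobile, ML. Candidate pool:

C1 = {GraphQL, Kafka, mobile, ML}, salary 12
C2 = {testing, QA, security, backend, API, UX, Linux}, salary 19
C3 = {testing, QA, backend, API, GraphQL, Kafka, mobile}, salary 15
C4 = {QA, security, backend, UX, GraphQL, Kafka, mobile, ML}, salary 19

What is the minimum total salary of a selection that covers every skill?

31

C1, C2 cover every skill at salary 12 + 19 = 31.
Any cover uses at least 2 candidates; among all covering selections none totals below 31.
Greedy by coverage-per-salary would pick C3, C2, C1 for 46 — worse than the optimum 31.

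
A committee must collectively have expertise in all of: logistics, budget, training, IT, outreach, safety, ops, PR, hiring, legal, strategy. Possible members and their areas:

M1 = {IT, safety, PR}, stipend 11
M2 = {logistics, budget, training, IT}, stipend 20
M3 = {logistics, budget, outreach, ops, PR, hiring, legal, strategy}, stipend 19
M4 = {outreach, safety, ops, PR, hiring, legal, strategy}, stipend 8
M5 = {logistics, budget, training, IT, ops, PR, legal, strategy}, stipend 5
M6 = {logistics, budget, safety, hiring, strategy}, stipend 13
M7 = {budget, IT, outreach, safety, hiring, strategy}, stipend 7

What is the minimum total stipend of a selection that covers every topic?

12

M5, M7 cover every topic at stipend 5 + 7 = 12.
Any cover uses at least 2 members; among all covering selections none totals below 12.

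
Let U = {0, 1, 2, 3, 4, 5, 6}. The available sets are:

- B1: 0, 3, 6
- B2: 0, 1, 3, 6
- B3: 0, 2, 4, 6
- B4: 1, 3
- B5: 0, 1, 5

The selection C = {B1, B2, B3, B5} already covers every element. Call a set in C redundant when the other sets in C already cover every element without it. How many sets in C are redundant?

2

Drop B1: the rest still cover every element — redundant.
Drop B2: the rest still cover every element — redundant.
Drop B3: 2, 4 uncovered — not redundant.
Drop B5: 5 uncovered — not redundant.
2 redundant: B1, B2.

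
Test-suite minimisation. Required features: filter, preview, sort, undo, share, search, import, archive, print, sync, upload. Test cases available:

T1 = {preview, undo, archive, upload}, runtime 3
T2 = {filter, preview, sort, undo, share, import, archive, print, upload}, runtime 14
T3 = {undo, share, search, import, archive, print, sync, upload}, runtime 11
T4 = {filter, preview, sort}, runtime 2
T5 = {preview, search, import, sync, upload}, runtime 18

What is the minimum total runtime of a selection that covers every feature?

13

T3, T4 cover every feature at runtime 11 + 2 = 13.
Any cover uses at least 2 test cases; among all covering selections none totals below 13.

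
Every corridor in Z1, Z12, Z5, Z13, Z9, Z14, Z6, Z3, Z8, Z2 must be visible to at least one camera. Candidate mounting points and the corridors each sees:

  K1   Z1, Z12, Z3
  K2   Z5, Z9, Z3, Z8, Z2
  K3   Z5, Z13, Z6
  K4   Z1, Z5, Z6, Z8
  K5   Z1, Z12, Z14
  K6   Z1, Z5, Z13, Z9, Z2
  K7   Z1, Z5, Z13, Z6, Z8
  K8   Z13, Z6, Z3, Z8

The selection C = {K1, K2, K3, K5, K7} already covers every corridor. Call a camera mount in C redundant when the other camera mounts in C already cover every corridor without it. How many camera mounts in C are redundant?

3

Drop K1: the rest still cover every corridor — redundant.
Drop K2: Z9, Z2 uncovered — not redundant.
Drop K3: the rest still cover every corridor — redundant.
Drop K5: Z14 uncovered — not redundant.
Drop K7: the rest still cover every corridor — redundant.
3 redundant: K1, K3, K7.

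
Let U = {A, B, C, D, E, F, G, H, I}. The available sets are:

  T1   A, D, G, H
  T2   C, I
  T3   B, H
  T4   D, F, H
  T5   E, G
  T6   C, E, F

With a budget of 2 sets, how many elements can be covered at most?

7

Choosing T1, T6 covers {A, C, D, E, F, G, H} — 7 elements.
No choice of 2 sets does better; here B, I are left uncovered.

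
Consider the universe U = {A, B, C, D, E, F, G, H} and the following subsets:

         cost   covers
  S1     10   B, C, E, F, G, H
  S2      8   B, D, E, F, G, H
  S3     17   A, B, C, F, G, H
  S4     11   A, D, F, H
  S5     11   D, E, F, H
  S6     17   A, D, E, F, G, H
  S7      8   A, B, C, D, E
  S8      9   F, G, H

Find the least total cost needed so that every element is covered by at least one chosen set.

S2, S7 cover every element at cost 8 + 8 = 16.
Any cover uses at least 2 sets; among all covering selections none totals below 16.

16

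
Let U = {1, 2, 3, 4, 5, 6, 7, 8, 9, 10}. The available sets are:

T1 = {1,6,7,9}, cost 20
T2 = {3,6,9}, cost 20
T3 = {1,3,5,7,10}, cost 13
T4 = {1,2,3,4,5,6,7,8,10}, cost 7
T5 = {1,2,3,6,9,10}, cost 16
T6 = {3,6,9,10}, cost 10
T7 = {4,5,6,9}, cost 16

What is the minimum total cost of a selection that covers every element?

T4, T6 cover every element at cost 7 + 10 = 17.
Any cover uses at least 2 sets; among all covering selections none totals below 17.

17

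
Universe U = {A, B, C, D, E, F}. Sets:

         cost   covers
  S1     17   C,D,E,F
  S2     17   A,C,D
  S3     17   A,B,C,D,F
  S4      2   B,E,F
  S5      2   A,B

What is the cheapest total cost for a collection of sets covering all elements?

19

S1, S5 cover every element at cost 17 + 2 = 19.
Any cover uses at least 2 sets; among all covering selections none totals below 19.
Greedy by coverage-per-cost would pick S4, S5, S1 for 21 — worse than the optimum 19.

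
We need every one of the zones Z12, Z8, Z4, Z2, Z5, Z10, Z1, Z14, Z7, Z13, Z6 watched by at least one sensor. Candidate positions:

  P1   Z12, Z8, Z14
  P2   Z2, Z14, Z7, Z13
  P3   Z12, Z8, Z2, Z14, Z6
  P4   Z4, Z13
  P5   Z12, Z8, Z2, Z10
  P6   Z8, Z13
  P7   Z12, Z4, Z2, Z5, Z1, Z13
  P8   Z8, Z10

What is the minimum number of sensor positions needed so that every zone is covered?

P2, P3, P5, P7 together cover {Z12, Z8, Z4, Z2, Z5, Z10, Z1, Z14, Z7, Z13, Z6} — every zone.
No 3 of the 8 sensor positions cover everything (all 56 triples fall short), so 4 is minimum.

4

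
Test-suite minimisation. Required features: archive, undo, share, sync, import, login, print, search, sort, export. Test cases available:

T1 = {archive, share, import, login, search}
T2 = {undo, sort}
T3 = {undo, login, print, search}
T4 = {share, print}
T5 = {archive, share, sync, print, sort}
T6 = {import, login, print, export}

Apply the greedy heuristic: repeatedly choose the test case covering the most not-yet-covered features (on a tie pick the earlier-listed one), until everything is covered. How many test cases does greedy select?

Pick 1: T1 covers 5 new features (archive, share, import, login, search).
Pick 2: T5 covers 3 new features (sync, print, sort).
Pick 3: T2 covers 1 new features (undo).
Pick 4: T6 covers 1 new features (export).
Greedy uses 4 test cases. (The true minimum is 3.)

4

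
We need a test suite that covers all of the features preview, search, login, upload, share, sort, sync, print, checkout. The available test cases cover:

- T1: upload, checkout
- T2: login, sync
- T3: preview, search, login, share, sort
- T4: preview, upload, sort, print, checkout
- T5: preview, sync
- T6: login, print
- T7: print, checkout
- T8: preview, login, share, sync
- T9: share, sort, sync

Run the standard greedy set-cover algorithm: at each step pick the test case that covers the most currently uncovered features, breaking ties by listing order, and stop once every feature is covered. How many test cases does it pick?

3

Pick 1: T3 covers 5 new features (preview, search, login, share, sort).
Pick 2: T4 covers 3 new features (upload, print, checkout).
Pick 3: T2 covers 1 new features (sync).
Greedy uses 3 test cases.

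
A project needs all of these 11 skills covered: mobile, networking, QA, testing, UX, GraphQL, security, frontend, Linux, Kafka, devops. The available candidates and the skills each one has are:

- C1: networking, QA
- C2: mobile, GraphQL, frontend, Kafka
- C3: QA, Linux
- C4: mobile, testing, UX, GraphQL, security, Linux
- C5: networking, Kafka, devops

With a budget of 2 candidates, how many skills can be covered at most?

Choosing C4, C5 covers {mobile, networking, testing, UX, GraphQL, security, Linux, Kafka, devops} — 9 skills.
No choice of 2 candidates does better; here QA, frontend are left uncovered.

9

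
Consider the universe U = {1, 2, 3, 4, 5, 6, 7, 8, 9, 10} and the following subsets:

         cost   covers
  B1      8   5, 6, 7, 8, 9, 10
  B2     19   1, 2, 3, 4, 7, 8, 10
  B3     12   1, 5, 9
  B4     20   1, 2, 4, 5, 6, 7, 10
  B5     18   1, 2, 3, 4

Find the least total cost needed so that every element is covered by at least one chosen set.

B1, B5 cover every element at cost 8 + 18 = 26.
Any cover uses at least 2 sets; among all covering selections none totals below 26.

26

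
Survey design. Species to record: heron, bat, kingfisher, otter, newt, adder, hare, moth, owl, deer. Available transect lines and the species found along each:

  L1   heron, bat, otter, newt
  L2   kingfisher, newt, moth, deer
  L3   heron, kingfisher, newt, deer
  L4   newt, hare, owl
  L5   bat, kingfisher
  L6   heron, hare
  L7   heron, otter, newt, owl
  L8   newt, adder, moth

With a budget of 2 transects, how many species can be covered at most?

Choosing L1, L2 covers {heron, bat, kingfisher, otter, newt, moth, deer} — 7 species.
No choice of 2 transects does better; here adder, hare, owl are left uncovered.

7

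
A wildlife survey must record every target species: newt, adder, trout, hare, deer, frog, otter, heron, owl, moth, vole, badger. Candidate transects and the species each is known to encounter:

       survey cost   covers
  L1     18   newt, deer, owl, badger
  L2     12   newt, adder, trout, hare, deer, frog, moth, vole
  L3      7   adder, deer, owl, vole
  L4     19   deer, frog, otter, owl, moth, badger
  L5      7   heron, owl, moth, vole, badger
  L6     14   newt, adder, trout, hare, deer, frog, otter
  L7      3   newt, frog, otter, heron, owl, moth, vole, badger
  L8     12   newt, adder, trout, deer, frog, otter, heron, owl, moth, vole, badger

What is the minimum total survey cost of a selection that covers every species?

L2, L7 cover every species at survey cost 12 + 3 = 15.
Any cover uses at least 2 transects; among all covering selections none totals below 15.

15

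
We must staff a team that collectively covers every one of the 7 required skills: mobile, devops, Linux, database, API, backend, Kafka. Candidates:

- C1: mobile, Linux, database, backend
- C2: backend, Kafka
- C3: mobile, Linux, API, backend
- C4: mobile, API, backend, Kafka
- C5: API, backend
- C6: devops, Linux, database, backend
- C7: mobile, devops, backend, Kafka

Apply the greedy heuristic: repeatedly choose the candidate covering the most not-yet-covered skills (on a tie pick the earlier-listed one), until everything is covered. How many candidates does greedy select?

3

Pick 1: C1 covers 4 new skills (mobile, Linux, database, backend).
Pick 2: C4 covers 2 new skills (API, Kafka).
Pick 3: C6 covers 1 new skills (devops).
Greedy uses 3 candidates. (The true minimum is 2.)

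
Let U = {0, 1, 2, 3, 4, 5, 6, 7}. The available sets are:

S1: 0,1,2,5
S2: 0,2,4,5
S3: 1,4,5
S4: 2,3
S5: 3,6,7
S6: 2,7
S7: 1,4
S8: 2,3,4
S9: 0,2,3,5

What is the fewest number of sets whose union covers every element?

3

S1, S2, S5 together cover {0, 1, 2, 3, 4, 5, 6, 7} — every element.
No 2 of the 9 sets cover everything (all 36 pairs fall short), so 3 is minimum.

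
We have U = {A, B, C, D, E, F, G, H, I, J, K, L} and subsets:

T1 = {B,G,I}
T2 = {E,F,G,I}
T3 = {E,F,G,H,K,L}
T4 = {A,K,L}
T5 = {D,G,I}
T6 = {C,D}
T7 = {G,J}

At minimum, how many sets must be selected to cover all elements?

5

T1, T3, T4, T6, T7 together cover {A, B, C, D, E, F, G, H, I, J, K, L} — every element.
No 4 of the 7 sets cover everything (all 35 size-4 selections fall short), so 5 is minimum.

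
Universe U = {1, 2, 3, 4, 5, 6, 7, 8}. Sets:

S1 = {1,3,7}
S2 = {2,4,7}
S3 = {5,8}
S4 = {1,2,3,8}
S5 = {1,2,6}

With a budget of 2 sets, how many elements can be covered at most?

Choosing S2, S4 covers {1, 2, 3, 4, 7, 8} — 6 elements.
No choice of 2 sets does better; here 5, 6 are left uncovered.

6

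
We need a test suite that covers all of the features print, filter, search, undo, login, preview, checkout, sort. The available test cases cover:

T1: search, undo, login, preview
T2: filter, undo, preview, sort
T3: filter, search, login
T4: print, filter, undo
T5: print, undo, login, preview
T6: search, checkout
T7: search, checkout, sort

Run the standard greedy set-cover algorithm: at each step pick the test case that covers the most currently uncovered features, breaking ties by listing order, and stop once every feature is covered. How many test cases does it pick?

Pick 1: T1 covers 4 new features (search, undo, login, preview).
Pick 2: T2 covers 2 new features (filter, sort).
Pick 3: T4 covers 1 new features (print).
Pick 4: T6 covers 1 new features (checkout).
Greedy uses 4 test cases. (The true minimum is 3.)

4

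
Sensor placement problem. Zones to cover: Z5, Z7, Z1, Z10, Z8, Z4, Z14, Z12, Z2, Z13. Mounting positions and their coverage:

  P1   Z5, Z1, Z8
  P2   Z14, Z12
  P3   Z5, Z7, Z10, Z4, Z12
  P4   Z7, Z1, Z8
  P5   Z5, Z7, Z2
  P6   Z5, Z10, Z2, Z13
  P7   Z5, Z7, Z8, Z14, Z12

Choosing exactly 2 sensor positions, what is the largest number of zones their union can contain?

Choosing P6, P7 covers {Z5, Z7, Z10, Z8, Z14, Z12, Z2, Z13} — 8 zones.
No choice of 2 sensor positions does better; here Z1, Z4 are left uncovered.

8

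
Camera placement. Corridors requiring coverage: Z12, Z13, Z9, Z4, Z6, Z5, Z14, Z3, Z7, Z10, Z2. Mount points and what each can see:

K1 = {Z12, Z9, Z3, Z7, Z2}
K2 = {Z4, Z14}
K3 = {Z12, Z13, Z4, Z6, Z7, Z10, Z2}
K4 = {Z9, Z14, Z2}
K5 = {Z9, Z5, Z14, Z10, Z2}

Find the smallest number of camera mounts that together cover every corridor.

3

K1, K3, K5 together cover {Z12, Z13, Z9, Z4, Z6, Z5, Z14, Z3, Z7, Z10, Z2} — every corridor.
No 2 of the 5 camera mounts cover everything (all 10 pairs fall short), so 3 is minimum.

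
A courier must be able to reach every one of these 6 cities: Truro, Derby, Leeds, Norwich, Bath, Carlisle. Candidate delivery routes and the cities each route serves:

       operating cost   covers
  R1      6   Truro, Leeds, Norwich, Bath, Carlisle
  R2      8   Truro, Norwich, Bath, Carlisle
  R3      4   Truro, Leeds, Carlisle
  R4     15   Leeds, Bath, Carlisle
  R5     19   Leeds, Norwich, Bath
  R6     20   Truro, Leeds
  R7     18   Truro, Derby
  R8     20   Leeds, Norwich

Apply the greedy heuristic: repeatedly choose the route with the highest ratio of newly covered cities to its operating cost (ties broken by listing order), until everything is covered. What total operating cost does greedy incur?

Pick 1: R1 adds 5 new (Truro, Leeds, Norwich, Bath, Carlisle) at operating cost 6 (ratio 5/6).
Pick 2: R7 adds 1 new (Derby) at operating cost 18 (ratio 1/18).
Greedy total operating cost: 6 + 18 = 24.

24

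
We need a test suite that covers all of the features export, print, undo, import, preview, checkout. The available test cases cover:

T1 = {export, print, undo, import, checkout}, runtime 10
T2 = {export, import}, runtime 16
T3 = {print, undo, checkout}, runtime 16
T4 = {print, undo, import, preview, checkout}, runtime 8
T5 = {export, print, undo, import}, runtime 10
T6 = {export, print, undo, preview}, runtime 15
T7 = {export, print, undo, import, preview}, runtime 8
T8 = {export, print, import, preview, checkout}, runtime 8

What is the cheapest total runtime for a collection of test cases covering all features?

16

T4, T7 cover every feature at runtime 8 + 8 = 16.
Any cover uses at least 2 test cases; among all covering selections none totals below 16.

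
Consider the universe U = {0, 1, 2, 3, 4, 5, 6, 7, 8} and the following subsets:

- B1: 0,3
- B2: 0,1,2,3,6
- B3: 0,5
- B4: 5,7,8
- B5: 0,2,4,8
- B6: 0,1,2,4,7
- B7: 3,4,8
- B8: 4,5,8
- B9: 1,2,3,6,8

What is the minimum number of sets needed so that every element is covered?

3

B2, B4, B5 together cover {0, 1, 2, 3, 4, 5, 6, 7, 8} — every element.
No 2 of the 9 sets cover everything (all 36 pairs fall short), so 3 is minimum.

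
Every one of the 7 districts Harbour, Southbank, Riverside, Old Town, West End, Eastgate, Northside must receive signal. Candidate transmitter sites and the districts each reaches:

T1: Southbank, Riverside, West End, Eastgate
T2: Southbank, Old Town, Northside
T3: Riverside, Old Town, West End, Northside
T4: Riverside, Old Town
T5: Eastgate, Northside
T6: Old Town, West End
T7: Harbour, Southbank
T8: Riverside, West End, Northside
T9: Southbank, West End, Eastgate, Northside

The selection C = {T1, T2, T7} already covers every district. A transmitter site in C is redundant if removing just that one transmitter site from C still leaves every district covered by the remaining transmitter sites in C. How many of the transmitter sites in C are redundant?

0

Drop T1: Riverside, West End, Eastgate uncovered — not redundant.
Drop T2: Old Town, Northside uncovered — not redundant.
Drop T7: Harbour uncovered — not redundant.
None of the transmitter sites in C is redundant.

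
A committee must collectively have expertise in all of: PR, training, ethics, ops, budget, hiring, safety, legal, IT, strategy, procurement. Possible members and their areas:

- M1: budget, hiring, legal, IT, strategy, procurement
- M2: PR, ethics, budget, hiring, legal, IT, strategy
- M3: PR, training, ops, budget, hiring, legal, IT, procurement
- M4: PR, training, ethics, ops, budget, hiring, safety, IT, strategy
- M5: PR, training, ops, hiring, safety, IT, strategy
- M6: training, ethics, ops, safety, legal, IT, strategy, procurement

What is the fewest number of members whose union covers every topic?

2

M1, M4 together cover {PR, training, ethics, ops, budget, hiring, safety, legal, IT, strategy, procurement} — every topic.
No single member contains all 11 topics, so 2 is optimal.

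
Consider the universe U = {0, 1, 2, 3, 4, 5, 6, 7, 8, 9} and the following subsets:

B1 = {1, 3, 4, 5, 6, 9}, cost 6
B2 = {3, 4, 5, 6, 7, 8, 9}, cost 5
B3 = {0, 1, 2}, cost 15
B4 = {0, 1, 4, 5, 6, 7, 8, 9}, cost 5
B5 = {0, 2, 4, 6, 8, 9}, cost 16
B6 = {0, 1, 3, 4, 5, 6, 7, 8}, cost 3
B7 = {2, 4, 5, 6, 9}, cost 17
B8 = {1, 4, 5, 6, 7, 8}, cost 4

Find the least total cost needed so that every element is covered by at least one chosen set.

19

B5, B6 cover every element at cost 16 + 3 = 19.
Any cover uses at least 2 sets; among all covering selections none totals below 19.
Greedy by coverage-per-cost would pick B6, B2, B3 for 23 — worse than the optimum 19.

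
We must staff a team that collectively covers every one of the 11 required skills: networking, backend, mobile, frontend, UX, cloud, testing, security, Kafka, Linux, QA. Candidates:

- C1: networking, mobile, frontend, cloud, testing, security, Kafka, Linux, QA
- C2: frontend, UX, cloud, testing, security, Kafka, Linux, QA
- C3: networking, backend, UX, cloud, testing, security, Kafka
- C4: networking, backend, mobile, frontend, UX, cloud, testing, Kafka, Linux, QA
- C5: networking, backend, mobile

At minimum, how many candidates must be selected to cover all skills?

C1, C3 together cover {networking, backend, mobile, frontend, UX, cloud, testing, security, Kafka, Linux, QA} — every skill.
No single candidate contains all 11 skills, so 2 is optimal.

2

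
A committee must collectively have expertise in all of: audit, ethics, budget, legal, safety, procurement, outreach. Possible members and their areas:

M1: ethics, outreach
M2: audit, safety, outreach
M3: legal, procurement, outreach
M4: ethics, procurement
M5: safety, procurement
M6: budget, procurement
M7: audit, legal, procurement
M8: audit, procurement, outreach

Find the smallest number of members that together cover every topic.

4

M1, M2, M3, M6 together cover {audit, ethics, budget, legal, safety, procurement, outreach} — every topic.
No 3 of the 8 members cover everything (all 56 triples fall short), so 4 is minimum.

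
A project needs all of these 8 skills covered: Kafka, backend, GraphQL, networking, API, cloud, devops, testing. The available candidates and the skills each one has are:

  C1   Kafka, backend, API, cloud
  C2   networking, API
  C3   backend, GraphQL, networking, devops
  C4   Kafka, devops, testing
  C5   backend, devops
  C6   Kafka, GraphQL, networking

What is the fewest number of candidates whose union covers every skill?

C1, C3, C4 together cover {Kafka, backend, GraphQL, networking, API, cloud, devops, testing} — every skill.
No 2 of the 6 candidates cover everything (all 15 pairs fall short), so 3 is minimum.

3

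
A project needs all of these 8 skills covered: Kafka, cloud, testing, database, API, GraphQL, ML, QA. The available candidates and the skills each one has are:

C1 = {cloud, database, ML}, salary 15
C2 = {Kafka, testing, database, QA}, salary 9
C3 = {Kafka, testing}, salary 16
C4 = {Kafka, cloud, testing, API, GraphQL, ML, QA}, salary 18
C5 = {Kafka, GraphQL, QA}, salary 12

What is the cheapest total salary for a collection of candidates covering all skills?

27

C2, C4 cover every skill at salary 9 + 18 = 27.
Any cover uses at least 2 candidates; among all covering selections none totals below 27.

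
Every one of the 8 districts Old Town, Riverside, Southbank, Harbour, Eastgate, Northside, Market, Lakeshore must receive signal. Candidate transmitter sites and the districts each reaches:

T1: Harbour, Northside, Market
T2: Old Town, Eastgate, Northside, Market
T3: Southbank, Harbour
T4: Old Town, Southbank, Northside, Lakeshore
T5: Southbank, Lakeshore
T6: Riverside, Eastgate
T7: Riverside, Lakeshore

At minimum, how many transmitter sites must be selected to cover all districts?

3

T1, T4, T6 together cover {Old Town, Riverside, Southbank, Harbour, Eastgate, Northside, Market, Lakeshore} — every district.
No 2 of the 7 transmitter sites cover everything (all 21 pairs fall short), so 3 is minimum.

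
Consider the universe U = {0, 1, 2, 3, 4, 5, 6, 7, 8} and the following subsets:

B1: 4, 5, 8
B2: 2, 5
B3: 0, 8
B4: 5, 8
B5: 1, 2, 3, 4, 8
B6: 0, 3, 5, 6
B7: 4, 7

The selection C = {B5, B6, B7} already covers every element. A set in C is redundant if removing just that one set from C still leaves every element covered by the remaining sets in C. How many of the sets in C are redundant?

0

Drop B5: 1, 2, 8 uncovered — not redundant.
Drop B6: 0, 5, 6 uncovered — not redundant.
Drop B7: 7 uncovered — not redundant.
None of the sets in C is redundant.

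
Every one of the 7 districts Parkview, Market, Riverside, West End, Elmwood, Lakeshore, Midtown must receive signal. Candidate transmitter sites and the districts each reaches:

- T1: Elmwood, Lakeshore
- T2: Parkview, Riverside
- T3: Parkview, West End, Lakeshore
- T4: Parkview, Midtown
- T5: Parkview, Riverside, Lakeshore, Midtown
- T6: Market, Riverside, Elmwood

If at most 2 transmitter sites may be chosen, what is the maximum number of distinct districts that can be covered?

Choosing T3, T6 covers {Parkview, Market, Riverside, West End, Elmwood, Lakeshore} — 6 districts.
No choice of 2 transmitter sites does better; here Midtown is left uncovered.

6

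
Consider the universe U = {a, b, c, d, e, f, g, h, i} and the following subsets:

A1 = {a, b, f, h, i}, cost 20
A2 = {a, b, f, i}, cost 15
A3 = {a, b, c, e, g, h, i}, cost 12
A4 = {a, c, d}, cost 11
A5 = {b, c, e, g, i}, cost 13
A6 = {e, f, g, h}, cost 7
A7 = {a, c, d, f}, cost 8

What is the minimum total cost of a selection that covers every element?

A3, A7 cover every element at cost 12 + 8 = 20.
Any cover uses at least 2 sets; among all covering selections none totals below 20.

20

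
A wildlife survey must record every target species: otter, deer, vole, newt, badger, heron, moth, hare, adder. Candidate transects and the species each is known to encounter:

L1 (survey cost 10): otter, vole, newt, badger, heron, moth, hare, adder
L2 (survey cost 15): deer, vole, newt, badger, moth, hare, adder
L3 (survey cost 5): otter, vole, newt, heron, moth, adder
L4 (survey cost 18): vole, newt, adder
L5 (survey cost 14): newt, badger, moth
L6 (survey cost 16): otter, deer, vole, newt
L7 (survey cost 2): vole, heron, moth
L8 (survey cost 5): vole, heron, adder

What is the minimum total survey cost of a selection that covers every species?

L2, L3 cover every species at survey cost 15 + 5 = 20.
Any cover uses at least 2 transects; among all covering selections none totals below 20.
Greedy by coverage-per-survey cost would pick L7, L3, L1, L2 for 32 — worse than the optimum 20.

20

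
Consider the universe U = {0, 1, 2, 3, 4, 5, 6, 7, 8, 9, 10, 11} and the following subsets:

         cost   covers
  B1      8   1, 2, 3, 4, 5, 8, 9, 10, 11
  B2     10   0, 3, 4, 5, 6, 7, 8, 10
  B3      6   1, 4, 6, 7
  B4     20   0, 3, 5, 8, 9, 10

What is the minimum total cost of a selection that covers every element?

B1, B2 cover every element at cost 8 + 10 = 18.
Any cover uses at least 2 sets; among all covering selections none totals below 18.
Greedy by coverage-per-cost would pick B1, B3, B2 for 24 — worse than the optimum 18.

18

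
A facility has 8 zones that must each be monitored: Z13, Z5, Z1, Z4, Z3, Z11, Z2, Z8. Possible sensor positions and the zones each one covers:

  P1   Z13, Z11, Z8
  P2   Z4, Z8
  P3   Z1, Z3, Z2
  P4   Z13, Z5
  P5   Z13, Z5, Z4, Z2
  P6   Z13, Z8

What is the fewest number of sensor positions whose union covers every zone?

P1, P3, P5 together cover {Z13, Z5, Z1, Z4, Z3, Z11, Z2, Z8} — every zone.
No 2 of the 6 sensor positions cover everything (all 15 pairs fall short), so 3 is minimum.

3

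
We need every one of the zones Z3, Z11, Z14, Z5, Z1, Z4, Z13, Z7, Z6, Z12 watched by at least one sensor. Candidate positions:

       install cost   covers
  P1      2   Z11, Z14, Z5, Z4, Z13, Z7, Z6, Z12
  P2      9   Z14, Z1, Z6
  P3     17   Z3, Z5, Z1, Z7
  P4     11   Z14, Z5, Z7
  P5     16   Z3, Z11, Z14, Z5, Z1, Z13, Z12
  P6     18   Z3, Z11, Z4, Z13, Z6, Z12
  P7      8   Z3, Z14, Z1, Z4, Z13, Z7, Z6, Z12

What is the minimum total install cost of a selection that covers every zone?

10

P1, P7 cover every zone at install cost 2 + 8 = 10.
Any cover uses at least 2 sensor positions; among all covering selections none totals below 10.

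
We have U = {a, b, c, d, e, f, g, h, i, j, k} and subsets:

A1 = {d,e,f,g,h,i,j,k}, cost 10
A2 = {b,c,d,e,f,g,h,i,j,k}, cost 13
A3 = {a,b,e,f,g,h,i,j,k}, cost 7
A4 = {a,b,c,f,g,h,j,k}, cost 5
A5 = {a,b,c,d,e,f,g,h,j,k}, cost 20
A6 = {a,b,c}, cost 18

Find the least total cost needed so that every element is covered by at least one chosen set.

15

A1, A4 cover every element at cost 10 + 5 = 15.
Any cover uses at least 2 sets; among all covering selections none totals below 15.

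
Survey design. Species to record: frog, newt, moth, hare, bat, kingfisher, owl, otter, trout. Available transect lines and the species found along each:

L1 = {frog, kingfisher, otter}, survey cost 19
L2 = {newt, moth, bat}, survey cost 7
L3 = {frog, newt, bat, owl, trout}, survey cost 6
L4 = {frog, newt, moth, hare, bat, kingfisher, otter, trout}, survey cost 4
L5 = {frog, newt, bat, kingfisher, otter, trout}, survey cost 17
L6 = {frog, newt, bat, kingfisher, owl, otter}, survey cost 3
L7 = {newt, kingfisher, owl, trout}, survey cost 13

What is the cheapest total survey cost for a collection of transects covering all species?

7

L4, L6 cover every species at survey cost 4 + 3 = 7.
Any cover uses at least 2 transects; among all covering selections none totals below 7.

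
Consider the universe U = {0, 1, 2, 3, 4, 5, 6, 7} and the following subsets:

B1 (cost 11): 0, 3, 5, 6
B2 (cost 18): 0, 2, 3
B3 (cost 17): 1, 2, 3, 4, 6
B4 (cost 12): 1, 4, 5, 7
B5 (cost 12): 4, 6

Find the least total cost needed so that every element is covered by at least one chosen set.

B1, B3, B4 cover every element at cost 11 + 17 + 12 = 40.
Any cover uses at least 3 sets; among all covering selections none totals below 40.

40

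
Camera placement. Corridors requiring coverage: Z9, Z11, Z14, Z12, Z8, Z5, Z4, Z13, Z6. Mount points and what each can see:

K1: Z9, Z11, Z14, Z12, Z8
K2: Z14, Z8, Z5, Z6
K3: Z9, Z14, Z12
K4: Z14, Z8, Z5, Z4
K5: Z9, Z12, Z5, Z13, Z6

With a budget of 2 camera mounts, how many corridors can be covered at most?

8

Choosing K1, K5 covers {Z9, Z11, Z14, Z12, Z8, Z5, Z13, Z6} — 8 corridors.
No choice of 2 camera mounts does better; here Z4 is left uncovered.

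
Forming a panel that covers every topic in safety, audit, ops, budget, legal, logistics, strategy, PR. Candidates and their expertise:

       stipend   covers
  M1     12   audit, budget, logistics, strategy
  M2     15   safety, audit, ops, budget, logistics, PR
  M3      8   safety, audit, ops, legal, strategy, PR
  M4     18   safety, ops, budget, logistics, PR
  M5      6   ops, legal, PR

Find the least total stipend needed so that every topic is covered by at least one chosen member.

M1, M3 cover every topic at stipend 12 + 8 = 20.
Any cover uses at least 2 members; among all covering selections none totals below 20.

20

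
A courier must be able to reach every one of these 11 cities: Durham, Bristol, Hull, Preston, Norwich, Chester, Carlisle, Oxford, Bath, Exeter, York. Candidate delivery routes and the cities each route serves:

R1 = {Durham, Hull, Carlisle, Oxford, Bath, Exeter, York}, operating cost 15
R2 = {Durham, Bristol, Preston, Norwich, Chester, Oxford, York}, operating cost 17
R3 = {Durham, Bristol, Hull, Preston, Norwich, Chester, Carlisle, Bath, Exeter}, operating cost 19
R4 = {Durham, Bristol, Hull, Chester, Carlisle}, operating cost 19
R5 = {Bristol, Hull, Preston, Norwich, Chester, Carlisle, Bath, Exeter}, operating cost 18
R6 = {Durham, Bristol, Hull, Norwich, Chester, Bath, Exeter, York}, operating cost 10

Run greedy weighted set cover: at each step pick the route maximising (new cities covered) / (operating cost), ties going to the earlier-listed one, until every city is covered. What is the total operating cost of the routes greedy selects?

Pick 1: R6 adds 8 new (Durham, Bristol, Hull, Norwich, Chester, Bath, Exeter, York) at operating cost 10 (ratio 8/10).
Pick 2: R1 adds 2 new (Carlisle, Oxford) at operating cost 15 (ratio 2/15).
Pick 3: R2 adds 1 new (Preston) at operating cost 17 (ratio 1/17).
Greedy total operating cost: 10 + 15 + 17 = 42. (The true optimum is 32, so greedy overshoots here.)

42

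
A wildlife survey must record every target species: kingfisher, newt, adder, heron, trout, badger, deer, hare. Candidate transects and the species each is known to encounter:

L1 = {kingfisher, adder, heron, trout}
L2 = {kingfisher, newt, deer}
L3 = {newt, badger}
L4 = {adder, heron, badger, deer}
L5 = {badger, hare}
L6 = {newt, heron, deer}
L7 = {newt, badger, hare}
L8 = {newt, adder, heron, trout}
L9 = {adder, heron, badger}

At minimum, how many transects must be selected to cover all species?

3

L1, L2, L5 together cover {kingfisher, newt, adder, heron, trout, badger, deer, hare} — every species.
No 2 of the 9 transects cover everything (all 36 pairs fall short), so 3 is minimum.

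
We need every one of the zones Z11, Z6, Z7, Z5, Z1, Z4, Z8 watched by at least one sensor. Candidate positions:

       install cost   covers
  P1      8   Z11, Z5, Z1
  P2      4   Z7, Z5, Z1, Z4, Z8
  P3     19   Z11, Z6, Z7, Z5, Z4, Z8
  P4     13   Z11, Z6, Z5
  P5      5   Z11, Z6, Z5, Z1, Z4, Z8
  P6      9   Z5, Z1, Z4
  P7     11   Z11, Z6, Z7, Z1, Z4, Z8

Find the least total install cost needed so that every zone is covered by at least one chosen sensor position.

9

P2, P5 cover every zone at install cost 4 + 5 = 9.
Any cover uses at least 2 sensor positions; among all covering selections none totals below 9.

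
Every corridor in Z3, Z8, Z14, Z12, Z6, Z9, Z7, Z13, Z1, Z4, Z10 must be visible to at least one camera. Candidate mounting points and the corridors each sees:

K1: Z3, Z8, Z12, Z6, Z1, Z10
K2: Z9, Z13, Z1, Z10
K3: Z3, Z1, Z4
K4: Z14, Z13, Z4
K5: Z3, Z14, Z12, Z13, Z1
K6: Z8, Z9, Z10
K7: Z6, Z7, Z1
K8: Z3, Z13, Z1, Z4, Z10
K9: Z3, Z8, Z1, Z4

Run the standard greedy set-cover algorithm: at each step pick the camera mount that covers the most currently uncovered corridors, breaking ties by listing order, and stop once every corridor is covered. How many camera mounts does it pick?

4

Pick 1: K1 covers 6 new corridors (Z3, Z8, Z12, Z6, Z1, Z10).
Pick 2: K4 covers 3 new corridors (Z14, Z13, Z4).
Pick 3: K2 covers 1 new corridors (Z9).
Pick 4: K7 covers 1 new corridors (Z7).
Greedy uses 4 camera mounts.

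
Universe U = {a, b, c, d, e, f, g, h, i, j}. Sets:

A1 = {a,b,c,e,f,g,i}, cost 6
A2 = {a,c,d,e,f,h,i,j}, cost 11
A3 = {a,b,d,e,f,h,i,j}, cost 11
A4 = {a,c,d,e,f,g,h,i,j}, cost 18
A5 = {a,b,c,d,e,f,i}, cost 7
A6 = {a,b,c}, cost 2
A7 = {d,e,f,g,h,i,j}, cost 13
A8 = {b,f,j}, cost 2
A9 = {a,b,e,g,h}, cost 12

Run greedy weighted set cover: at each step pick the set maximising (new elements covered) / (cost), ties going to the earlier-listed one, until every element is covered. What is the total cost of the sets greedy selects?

21

Pick 1: A6 adds 3 new (a, b, c) at cost 2 (ratio 3/2).
Pick 2: A8 adds 2 new (f, j) at cost 2 (ratio 2/2).
Pick 3: A1 adds 3 new (e, g, i) at cost 6 (ratio 3/6).
Pick 4: A2 adds 2 new (d, h) at cost 11 (ratio 2/11).
Greedy total cost: 2 + 2 + 6 + 11 = 21. (The true optimum is 15, so greedy overshoots here.)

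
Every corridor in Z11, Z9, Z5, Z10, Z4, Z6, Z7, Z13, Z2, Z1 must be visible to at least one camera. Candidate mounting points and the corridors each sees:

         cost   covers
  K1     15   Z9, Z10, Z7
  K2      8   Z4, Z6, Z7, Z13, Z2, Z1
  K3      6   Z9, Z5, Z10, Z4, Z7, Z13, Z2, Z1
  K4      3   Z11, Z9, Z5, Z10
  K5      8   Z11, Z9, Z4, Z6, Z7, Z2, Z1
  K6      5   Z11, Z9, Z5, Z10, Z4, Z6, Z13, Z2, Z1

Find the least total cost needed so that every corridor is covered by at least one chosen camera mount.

K2, K4 cover every corridor at cost 8 + 3 = 11.
Any cover uses at least 2 camera mounts; among all covering selections none totals below 11.

11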